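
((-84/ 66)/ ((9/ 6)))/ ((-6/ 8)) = 1.13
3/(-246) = -1/82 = -0.01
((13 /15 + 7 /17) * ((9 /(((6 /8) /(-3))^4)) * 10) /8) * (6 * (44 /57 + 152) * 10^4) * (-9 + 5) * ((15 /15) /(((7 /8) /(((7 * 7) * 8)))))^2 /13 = -8751515455979520000 /4199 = -2084190391993217.43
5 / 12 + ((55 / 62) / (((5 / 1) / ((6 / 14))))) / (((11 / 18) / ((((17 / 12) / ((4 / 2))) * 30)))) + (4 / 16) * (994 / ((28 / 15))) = 709255 / 5208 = 136.19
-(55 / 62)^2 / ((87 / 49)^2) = -7263025 / 29095236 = -0.25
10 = 10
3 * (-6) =-18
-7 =-7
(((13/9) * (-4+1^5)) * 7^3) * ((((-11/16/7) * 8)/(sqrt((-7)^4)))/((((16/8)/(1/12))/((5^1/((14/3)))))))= 715/672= 1.06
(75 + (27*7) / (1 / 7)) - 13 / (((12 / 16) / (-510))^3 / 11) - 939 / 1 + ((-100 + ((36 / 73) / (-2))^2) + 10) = 239611964270725 / 5329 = 44963776369.06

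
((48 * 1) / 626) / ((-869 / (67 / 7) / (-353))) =0.30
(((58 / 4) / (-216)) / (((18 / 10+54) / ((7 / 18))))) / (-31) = 1015 / 67254624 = 0.00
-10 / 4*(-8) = 20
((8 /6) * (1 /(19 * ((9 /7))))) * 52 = 1456 /513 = 2.84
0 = 0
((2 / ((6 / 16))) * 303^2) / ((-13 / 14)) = -6855072 / 13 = -527313.23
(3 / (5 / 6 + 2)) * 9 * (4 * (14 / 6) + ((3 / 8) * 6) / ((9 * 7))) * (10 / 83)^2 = 1062450 / 819791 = 1.30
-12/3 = -4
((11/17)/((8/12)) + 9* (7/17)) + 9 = 465/34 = 13.68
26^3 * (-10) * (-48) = 8436480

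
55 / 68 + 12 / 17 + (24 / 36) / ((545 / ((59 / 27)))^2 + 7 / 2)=133824773285 / 88349710668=1.51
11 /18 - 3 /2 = -8 /9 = -0.89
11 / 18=0.61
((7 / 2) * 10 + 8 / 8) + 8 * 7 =92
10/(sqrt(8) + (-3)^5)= -0.04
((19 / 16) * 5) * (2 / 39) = 0.30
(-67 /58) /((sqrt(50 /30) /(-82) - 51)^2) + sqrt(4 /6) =-35455459616274 /79831913397467981 + 5652073368 * sqrt(15) /79831913397467981 + sqrt(6) /3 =0.82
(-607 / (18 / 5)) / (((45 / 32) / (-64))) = 621568 / 81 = 7673.68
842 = 842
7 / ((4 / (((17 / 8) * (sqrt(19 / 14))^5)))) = 6137 * sqrt(266) / 12544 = 7.98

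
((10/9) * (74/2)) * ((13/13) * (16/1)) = 5920/9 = 657.78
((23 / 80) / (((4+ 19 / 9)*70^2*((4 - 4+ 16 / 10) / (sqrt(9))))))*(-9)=-0.00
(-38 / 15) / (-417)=38 / 6255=0.01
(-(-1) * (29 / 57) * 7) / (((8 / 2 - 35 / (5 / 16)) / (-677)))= 137431 / 6156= 22.32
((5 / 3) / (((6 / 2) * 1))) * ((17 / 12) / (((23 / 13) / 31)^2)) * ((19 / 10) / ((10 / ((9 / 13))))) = 4035239 / 126960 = 31.78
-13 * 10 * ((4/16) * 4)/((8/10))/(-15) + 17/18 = 106/9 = 11.78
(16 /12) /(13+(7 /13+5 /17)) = 884 /9171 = 0.10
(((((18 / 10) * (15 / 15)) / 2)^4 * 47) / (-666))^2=1173953169 / 547600000000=0.00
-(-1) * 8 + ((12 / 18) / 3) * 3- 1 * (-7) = 15.67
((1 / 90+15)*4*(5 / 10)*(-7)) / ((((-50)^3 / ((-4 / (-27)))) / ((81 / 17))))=9457 / 7968750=0.00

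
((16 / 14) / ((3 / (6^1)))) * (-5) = -80 / 7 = -11.43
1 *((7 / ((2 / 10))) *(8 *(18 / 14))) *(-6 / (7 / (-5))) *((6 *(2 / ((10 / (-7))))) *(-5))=64800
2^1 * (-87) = -174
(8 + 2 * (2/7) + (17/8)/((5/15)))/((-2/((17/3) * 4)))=-4743/28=-169.39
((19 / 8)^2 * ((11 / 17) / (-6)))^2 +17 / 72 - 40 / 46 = -258190385 / 980140032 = -0.26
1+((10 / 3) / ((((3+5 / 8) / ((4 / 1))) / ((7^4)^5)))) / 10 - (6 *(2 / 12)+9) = 2553352521523583249 / 87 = 29348879557742336.20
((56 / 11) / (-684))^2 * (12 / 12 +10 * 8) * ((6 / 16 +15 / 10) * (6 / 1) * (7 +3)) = 22050 / 43681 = 0.50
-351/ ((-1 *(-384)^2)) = 39/ 16384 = 0.00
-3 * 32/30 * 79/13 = -1264/65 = -19.45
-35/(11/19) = -665/11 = -60.45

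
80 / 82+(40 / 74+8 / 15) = 46636 / 22755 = 2.05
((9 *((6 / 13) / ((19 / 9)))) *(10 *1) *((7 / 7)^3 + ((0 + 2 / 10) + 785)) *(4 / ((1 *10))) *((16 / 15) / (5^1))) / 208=2547288 / 401375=6.35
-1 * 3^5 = -243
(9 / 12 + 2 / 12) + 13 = 13.92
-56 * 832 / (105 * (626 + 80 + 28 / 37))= -123136 / 196125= -0.63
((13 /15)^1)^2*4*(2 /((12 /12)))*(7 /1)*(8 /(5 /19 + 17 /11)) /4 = 282568 /6075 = 46.51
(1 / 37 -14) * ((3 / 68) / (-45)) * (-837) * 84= -963.15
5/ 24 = 0.21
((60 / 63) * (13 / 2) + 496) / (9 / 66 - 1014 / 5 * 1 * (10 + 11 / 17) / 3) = -19721020 / 28258881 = -0.70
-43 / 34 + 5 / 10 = -13 / 17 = -0.76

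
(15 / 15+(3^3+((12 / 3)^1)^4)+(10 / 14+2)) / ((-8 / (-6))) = 6021 / 28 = 215.04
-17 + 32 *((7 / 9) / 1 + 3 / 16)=125 / 9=13.89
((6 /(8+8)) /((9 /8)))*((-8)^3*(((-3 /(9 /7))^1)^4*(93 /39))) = -38108672 /3159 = -12063.52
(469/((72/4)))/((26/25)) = 11725/468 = 25.05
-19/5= -3.80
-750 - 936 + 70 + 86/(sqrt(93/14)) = -1582.63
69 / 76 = 0.91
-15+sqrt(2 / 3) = -15+sqrt(6) / 3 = -14.18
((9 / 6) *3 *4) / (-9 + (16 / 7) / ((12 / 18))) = -42 / 13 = -3.23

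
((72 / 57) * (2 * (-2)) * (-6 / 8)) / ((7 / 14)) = 144 / 19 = 7.58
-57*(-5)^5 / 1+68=178193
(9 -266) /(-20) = 257 /20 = 12.85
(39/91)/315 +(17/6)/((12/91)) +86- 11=96.49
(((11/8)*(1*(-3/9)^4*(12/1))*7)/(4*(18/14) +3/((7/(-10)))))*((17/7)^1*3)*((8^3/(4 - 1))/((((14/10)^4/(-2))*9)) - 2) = -71962649/500094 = -143.90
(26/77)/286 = 1/847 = 0.00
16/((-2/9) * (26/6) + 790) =54/2663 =0.02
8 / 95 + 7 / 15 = 157 / 285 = 0.55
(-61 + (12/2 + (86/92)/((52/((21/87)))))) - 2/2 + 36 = -1387059/69368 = -20.00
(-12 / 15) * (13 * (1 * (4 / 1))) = -208 / 5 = -41.60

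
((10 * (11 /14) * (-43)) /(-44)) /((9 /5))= 1075 /252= 4.27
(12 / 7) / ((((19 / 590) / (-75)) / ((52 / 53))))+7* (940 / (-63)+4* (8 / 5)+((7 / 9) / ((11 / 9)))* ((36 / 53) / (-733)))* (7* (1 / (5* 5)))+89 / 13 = -3264237127258493 / 831227772375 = -3927.01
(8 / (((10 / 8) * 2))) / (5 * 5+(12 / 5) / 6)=16 / 127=0.13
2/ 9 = 0.22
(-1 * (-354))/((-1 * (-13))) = 354/13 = 27.23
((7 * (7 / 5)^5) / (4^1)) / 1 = 9.41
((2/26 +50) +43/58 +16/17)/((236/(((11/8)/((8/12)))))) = 21893949/48400768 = 0.45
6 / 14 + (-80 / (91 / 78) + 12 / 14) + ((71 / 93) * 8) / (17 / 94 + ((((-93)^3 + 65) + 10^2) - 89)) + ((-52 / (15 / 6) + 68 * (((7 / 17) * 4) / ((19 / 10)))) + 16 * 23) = 1584391762581223 / 4675630242465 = 338.86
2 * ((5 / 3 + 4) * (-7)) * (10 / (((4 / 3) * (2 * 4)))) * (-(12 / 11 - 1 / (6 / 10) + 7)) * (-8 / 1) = -126140 / 33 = -3822.42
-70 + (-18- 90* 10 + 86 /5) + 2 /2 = -4849 /5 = -969.80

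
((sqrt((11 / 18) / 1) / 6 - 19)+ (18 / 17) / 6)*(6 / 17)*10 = -19200 / 289+ 5*sqrt(22) / 51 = -65.98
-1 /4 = -0.25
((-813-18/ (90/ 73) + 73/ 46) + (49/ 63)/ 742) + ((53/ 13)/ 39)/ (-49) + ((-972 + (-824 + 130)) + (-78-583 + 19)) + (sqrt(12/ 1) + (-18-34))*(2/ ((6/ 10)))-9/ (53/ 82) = -1508701933603/ 454254255 + 20*sqrt(3)/ 3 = -3309.72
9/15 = 3/5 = 0.60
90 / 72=5 / 4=1.25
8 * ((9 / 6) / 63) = 4 / 21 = 0.19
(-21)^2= 441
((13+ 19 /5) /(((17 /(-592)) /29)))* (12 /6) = -2884224 /85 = -33932.05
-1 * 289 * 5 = -1445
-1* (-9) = 9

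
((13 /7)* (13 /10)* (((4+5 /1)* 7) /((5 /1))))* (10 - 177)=-254007 /50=-5080.14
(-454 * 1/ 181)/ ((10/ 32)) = -7264/ 905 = -8.03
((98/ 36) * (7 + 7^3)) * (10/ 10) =8575/ 9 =952.78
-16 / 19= -0.84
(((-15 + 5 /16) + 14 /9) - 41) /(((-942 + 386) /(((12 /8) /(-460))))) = -0.00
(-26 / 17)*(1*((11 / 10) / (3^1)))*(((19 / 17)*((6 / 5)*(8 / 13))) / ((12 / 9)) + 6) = -26818 / 7225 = -3.71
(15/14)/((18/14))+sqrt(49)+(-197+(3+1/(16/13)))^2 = 28668859/768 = 37329.24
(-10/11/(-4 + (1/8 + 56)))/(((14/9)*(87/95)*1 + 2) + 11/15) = -1520/362373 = -0.00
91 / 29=3.14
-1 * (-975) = 975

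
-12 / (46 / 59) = -354 / 23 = -15.39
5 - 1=4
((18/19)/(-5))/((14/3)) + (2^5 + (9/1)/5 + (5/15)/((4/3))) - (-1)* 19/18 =35.06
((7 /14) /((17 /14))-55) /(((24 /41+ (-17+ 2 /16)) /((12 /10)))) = 608768 /151385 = 4.02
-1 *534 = -534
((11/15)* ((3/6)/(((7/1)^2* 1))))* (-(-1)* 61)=671/1470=0.46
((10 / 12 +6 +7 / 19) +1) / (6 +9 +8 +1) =935 / 2736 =0.34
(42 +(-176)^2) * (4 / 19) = 124072 / 19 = 6530.11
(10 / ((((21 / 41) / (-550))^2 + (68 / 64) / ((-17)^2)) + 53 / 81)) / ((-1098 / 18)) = -28008317700000 / 112419499493833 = -0.25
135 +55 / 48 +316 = 21703 / 48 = 452.15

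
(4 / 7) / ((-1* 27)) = -0.02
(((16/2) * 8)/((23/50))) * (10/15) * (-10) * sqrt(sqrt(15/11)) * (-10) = 640000 * 11^(3/4) * 15^(1/4)/759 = 10023.18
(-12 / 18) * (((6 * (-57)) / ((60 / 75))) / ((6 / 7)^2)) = 387.92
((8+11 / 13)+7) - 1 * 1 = 193 / 13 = 14.85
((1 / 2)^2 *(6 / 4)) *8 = 3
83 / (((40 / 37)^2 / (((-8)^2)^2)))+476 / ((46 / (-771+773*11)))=213264344 / 575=370894.51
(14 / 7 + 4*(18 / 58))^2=8836 / 841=10.51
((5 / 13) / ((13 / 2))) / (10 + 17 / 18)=180 / 33293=0.01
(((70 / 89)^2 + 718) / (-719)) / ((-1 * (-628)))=-2846089 / 1788292486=-0.00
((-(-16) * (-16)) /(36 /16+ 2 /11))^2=126877696 /11449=11081.99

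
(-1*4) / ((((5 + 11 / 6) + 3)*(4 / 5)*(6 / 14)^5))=-168070 / 4779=-35.17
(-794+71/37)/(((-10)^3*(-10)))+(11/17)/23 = -7389037/144670000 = -0.05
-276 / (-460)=3 / 5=0.60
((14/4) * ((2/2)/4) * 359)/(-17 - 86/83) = -208579/11976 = -17.42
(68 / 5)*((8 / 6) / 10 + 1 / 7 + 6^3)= 1544212 / 525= 2941.36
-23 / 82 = -0.28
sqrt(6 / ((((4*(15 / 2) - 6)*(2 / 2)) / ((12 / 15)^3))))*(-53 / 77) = -212*sqrt(5) / 1925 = -0.25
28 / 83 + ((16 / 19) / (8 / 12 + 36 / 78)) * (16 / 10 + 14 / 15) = 10172 / 4565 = 2.23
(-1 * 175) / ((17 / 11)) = -1925 / 17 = -113.24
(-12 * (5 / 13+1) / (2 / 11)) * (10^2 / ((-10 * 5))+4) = -2376 / 13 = -182.77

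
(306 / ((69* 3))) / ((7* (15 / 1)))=34 / 2415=0.01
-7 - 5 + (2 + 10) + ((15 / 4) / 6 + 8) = 69 / 8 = 8.62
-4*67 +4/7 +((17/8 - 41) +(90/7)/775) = -2658571/8680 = -306.29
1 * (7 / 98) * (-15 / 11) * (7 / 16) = -15 / 352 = -0.04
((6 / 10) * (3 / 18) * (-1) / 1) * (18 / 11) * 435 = -783 / 11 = -71.18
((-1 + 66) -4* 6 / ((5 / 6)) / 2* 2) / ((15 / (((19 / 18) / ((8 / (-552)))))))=-79097 / 450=-175.77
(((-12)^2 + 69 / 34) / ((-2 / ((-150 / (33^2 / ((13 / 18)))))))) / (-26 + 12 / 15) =-2689375 / 9330552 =-0.29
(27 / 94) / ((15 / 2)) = 9 / 235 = 0.04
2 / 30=1 / 15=0.07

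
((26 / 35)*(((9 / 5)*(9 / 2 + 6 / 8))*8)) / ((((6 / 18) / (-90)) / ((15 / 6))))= -37908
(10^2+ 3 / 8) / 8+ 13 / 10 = 4431 / 320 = 13.85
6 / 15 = 2 / 5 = 0.40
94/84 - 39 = -1591/42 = -37.88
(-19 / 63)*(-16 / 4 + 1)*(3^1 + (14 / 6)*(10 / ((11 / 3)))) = 8.47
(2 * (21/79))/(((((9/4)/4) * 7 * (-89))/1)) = -32/21093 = -0.00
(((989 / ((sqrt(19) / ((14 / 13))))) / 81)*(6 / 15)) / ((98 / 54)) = 3956*sqrt(19) / 25935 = 0.66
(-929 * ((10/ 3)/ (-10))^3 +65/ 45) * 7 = 6776/ 27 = 250.96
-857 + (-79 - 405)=-1341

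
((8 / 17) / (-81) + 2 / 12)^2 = 196249 / 7584516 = 0.03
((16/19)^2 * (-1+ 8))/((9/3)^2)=1792/3249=0.55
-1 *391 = -391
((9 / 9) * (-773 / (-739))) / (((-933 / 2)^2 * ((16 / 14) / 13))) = 70343 / 1286582742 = 0.00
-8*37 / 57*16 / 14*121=-286528 / 399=-718.12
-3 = -3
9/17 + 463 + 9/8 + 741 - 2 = 163697/136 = 1203.65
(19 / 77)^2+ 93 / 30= 187409 / 59290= 3.16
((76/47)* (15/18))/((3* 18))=95/3807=0.02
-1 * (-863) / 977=863 / 977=0.88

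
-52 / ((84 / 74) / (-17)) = 16354 / 21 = 778.76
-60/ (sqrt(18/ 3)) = -10 * sqrt(6) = -24.49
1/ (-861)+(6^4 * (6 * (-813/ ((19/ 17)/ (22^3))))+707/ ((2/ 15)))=-1970592702787019/ 32718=-60229619866.34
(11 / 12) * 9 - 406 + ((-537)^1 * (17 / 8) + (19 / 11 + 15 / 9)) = -405367 / 264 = -1535.48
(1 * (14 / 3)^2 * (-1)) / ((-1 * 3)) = 196 / 27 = 7.26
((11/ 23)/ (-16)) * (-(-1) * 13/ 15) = -143/ 5520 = -0.03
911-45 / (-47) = 42862 / 47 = 911.96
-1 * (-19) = 19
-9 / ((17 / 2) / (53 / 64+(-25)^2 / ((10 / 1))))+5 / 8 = -36137 / 544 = -66.43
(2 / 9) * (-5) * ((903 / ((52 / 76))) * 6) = -8798.46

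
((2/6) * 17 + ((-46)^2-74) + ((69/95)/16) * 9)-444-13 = 7255303/4560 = 1591.08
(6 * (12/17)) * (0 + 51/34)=6.35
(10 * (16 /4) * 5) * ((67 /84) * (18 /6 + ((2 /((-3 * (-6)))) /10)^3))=146529067 /306180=478.57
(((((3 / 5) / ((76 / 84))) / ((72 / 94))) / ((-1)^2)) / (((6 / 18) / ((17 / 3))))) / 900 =5593 / 342000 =0.02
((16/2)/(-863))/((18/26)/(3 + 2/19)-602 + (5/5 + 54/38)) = 116584/7537800145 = 0.00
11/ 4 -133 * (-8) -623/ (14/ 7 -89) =373721/ 348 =1073.91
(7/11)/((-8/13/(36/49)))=-117/154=-0.76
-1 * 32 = -32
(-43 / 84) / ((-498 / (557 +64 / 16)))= 8041 / 13944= 0.58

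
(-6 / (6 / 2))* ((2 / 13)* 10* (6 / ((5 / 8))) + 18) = -852 / 13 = -65.54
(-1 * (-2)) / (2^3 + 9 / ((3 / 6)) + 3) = 2 / 29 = 0.07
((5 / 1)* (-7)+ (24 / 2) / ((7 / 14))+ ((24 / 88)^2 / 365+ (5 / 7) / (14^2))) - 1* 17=-1696409467 / 60594380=-28.00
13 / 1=13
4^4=256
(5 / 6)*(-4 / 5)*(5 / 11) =-10 / 33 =-0.30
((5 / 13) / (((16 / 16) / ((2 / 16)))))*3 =15 / 104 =0.14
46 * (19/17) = 874/17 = 51.41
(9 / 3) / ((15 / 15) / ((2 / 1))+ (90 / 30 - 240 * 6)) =-6 / 2873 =-0.00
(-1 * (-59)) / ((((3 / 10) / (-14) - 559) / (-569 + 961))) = -3237920 / 78263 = -41.37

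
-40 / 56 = -5 / 7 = -0.71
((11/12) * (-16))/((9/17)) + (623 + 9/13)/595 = -5566864/208845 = -26.66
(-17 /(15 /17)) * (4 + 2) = -115.60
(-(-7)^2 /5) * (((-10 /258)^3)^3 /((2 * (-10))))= -3828125 /39570121523011523076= -0.00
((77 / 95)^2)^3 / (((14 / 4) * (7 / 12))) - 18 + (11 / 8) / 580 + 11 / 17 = -199600779556324961 / 11596809666500000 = -17.21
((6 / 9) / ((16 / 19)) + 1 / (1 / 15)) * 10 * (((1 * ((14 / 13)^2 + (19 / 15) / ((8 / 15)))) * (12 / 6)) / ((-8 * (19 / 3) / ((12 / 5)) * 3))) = -1811241 / 102752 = -17.63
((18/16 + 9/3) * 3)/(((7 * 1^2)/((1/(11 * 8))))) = 9/448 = 0.02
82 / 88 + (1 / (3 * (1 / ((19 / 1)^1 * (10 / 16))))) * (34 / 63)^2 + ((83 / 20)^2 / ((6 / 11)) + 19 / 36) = 3582176161 / 104781600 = 34.19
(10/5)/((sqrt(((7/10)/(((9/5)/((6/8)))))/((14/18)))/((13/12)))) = 13 * sqrt(6)/9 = 3.54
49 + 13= 62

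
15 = 15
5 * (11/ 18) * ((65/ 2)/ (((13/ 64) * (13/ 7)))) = 30800/ 117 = 263.25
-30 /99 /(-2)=5 /33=0.15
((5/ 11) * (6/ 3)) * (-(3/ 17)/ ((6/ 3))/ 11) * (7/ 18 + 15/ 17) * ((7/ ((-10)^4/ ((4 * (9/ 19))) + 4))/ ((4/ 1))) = -40845/ 13298291072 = -0.00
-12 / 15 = -4 / 5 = -0.80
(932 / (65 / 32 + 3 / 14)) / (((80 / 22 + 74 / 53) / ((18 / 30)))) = 60855872 / 1229835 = 49.48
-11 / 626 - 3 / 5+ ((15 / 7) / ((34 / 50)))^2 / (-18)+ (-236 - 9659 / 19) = -313929021206 / 421077335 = -745.54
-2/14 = -1/7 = -0.14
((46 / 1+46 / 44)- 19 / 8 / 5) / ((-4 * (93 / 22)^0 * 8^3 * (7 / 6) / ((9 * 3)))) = -1659771 / 3153920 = -0.53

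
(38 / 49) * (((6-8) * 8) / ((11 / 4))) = -2432 / 539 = -4.51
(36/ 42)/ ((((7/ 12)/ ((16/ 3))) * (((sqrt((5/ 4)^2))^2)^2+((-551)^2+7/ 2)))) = 98304/ 3808445473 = 0.00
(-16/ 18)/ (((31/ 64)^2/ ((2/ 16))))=-4096/ 8649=-0.47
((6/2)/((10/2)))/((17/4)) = 12/85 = 0.14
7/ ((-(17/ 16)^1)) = -112/ 17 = -6.59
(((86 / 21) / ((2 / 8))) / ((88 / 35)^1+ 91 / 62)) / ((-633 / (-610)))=65050400 / 16409259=3.96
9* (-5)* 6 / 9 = -30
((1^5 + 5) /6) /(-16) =-1 /16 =-0.06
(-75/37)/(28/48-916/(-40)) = -4500/52133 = -0.09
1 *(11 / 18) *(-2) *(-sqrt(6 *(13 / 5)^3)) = 143 *sqrt(390) / 225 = 12.55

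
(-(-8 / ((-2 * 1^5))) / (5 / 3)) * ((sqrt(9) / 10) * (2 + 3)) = -18 / 5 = -3.60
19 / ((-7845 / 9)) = -57 / 2615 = -0.02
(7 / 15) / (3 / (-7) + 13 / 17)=833 / 600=1.39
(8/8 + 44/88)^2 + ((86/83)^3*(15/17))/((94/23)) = 4550598957/1827431252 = 2.49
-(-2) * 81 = 162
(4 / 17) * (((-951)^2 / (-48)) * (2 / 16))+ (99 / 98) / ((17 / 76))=-14651499 / 26656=-549.65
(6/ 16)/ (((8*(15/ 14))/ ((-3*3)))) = -63/ 160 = -0.39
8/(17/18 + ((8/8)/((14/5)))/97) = 24444/2897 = 8.44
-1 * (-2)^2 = -4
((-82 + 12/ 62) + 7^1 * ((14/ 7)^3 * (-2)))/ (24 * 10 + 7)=-6008/ 7657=-0.78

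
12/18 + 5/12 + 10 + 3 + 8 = 22.08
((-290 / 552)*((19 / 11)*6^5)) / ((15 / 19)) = -2261304 / 253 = -8937.96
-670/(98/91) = -4355/7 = -622.14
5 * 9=45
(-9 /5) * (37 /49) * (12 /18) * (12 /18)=-148 /245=-0.60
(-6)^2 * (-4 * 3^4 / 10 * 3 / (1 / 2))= -34992 / 5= -6998.40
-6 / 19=-0.32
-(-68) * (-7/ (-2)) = 238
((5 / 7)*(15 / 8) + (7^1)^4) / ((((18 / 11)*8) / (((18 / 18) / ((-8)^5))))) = -1479841 / 264241152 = -0.01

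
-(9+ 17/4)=-53/4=-13.25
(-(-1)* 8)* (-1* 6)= -48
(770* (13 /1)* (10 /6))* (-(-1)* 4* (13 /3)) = 2602600 /9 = 289177.78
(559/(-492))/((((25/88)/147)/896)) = -526762.33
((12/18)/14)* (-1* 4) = -4/21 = -0.19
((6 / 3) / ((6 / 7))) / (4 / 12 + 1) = 7 / 4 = 1.75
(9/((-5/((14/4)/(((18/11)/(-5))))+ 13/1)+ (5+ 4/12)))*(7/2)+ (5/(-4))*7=-122899/17372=-7.07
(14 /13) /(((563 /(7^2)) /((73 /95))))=50078 /695305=0.07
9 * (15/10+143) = 2601/2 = 1300.50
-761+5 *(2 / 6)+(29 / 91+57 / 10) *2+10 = -1006409 / 1365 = -737.30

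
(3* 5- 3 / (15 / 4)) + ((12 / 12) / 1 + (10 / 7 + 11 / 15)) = 1823 / 105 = 17.36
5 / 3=1.67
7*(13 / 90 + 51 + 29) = 50491 / 90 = 561.01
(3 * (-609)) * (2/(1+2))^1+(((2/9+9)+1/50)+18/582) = -52760927/43650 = -1208.73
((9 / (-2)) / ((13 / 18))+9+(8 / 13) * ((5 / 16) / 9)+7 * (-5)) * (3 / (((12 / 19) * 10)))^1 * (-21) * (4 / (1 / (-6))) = -1002421 / 130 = -7710.93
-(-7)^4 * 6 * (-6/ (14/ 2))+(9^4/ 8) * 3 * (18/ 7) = 522891/ 28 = 18674.68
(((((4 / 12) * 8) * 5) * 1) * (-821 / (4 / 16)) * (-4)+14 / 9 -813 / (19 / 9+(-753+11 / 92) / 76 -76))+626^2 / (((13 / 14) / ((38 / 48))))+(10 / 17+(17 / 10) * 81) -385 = 10677135387583661 / 20976252570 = 509010.62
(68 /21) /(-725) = -68 /15225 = -0.00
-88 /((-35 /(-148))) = -13024 /35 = -372.11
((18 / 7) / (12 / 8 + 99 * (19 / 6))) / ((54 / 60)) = 0.01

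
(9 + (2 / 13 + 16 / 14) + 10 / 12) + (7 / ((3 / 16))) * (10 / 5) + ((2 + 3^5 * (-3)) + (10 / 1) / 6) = -349187 / 546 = -639.54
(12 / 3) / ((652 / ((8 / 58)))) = 4 / 4727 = 0.00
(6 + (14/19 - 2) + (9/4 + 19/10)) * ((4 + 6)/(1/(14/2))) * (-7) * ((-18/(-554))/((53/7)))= -10424799/557878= -18.69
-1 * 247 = -247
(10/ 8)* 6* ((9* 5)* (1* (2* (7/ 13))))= 4725/ 13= 363.46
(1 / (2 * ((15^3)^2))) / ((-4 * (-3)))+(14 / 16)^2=1674421883 / 2187000000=0.77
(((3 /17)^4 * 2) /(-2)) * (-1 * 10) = 810 /83521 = 0.01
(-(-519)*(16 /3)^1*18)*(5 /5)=49824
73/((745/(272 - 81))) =18.72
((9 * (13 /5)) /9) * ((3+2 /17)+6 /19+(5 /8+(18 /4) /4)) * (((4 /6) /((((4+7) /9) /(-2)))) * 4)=-1044732 /17765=-58.81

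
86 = 86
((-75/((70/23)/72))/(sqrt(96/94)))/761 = -1035 * sqrt(141)/5327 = -2.31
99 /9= 11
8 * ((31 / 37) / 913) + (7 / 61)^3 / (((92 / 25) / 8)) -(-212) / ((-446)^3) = 41555321125960457 / 3911419778276223202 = 0.01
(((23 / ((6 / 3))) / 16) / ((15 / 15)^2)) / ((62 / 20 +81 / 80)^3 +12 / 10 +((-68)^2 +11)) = 368000 / 2409345689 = 0.00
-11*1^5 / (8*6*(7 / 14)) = -11 / 24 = -0.46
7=7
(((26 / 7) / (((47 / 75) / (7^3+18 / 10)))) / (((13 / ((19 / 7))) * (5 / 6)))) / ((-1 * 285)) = -20688 / 11515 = -1.80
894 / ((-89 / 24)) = -21456 / 89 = -241.08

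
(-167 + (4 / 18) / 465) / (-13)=53761 / 4185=12.85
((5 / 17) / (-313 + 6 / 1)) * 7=-35 / 5219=-0.01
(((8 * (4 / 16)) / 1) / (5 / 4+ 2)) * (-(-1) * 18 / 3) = 48 / 13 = 3.69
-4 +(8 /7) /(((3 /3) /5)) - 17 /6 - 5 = -257 /42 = -6.12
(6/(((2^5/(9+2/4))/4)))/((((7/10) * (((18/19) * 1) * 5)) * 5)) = 361/840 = 0.43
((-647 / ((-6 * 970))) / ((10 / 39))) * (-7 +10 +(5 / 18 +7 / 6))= 8411 / 4365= 1.93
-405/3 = -135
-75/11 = -6.82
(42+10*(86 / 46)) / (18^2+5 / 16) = 22336 / 119347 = 0.19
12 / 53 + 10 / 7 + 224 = 83718 / 371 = 225.65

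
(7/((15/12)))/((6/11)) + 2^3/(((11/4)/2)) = 16.08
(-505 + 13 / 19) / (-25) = 9582 / 475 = 20.17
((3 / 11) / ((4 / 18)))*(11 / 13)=27 / 26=1.04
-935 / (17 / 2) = -110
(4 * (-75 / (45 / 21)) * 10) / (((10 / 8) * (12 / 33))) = -3080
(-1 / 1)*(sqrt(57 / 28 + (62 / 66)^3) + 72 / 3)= -24 - sqrt(665870667) / 15246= -25.69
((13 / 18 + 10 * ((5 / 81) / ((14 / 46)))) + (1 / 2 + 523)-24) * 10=2847760 / 567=5022.50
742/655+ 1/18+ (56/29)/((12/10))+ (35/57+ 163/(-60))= 9029113/12992580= 0.69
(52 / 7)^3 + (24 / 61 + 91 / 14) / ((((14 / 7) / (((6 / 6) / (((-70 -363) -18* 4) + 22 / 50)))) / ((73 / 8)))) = 494513996007 / 1206503872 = 409.87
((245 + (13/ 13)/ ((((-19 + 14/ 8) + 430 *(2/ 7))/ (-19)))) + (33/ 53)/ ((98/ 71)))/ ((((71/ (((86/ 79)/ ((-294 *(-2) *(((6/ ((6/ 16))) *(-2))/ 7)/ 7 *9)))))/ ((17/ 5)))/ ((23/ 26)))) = -21111726840563/ 6450665848623360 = -0.00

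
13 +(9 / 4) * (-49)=-389 / 4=-97.25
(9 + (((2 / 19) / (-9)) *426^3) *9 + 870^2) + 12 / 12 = -7380855.89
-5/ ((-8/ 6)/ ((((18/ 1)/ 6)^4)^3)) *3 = 23914845/ 4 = 5978711.25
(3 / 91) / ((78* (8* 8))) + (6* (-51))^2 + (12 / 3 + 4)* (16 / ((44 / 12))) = 156024261131 / 1665664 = 93670.91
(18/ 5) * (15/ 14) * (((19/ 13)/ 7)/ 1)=513/ 637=0.81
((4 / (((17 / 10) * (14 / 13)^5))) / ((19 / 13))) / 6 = 24134045 / 130287864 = 0.19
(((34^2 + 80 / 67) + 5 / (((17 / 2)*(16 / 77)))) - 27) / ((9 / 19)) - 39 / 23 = 4508443439 / 1886184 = 2390.25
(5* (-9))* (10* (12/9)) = -600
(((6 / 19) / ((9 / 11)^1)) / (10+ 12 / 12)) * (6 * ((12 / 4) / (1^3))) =12 / 19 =0.63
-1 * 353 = -353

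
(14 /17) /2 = 0.41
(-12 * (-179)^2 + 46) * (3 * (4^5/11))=-1181018112/11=-107365282.91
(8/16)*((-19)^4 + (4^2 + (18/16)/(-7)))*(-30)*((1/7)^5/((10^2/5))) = -21896589/3764768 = -5.82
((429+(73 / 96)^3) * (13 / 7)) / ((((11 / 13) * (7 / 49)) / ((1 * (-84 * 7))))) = -3146289441841 / 811008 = -3879480.16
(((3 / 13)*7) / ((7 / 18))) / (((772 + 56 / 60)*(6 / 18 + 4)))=1215 / 979693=0.00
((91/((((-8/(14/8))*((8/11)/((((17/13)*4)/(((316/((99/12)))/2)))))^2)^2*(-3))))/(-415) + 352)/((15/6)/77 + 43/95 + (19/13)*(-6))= -1227307763733735972050602763/28884025823685889811808256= -42.49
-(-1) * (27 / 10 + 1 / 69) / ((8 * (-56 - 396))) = -1873 / 2495040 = -0.00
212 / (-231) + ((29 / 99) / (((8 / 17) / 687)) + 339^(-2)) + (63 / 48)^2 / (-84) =426.70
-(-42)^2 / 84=-21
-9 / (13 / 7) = -63 / 13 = -4.85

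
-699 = -699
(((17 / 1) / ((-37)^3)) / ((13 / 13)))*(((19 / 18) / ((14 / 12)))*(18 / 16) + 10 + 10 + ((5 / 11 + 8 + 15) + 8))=-549491 / 31202248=-0.02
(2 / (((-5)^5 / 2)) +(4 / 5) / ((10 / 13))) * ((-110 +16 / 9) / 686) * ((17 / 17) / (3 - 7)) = 263467 / 6431250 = 0.04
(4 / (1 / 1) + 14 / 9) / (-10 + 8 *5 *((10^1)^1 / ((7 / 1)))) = 0.12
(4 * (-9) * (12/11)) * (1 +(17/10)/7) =-48.81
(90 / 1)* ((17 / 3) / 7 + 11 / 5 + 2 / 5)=2148 / 7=306.86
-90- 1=-91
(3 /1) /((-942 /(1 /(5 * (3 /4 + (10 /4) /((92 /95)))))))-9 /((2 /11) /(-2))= 47639203 /481205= 99.00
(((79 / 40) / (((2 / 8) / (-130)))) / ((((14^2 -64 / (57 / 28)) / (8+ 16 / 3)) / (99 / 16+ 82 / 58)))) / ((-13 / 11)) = 58234297 / 108808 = 535.20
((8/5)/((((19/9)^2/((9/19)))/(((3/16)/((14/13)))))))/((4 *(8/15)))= 85293/6145664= 0.01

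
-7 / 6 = -1.17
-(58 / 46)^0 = -1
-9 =-9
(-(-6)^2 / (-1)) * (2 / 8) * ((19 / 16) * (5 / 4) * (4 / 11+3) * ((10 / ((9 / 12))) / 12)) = 17575 / 352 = 49.93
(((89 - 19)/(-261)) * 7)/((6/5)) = -1225/783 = -1.56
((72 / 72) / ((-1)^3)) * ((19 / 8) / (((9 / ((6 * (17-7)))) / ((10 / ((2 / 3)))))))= -475 / 2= -237.50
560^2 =313600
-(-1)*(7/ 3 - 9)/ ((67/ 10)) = -200/ 201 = -1.00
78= 78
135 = 135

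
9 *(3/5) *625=3375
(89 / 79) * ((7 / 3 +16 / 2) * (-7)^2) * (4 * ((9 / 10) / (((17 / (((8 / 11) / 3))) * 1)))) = 2163056 / 73865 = 29.28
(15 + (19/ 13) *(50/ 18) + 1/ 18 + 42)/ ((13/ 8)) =6356/ 169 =37.61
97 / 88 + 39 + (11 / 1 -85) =-33.90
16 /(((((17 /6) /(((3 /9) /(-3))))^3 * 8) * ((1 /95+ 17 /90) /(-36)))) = 36480 /1675333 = 0.02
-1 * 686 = -686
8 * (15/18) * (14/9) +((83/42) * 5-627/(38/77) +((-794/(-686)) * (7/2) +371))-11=-2344879/2646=-886.20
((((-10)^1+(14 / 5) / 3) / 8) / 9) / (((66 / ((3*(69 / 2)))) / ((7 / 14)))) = -0.10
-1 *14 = -14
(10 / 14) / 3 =5 / 21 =0.24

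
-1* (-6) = 6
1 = 1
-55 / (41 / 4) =-220 / 41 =-5.37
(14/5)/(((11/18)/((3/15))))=252/275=0.92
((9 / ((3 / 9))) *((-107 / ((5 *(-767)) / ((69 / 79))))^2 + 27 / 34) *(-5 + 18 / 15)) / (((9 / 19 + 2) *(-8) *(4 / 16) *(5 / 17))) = 56.04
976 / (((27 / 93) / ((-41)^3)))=-2085273776 / 9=-231697086.22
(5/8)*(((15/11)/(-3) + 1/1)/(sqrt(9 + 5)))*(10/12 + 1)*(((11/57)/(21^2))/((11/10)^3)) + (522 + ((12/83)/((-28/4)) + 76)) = 625*sqrt(14)/42582078 + 347426/581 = 597.98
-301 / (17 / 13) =-3913 / 17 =-230.18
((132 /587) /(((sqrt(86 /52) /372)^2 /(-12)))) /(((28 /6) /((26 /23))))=-222269059584 /4063801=-54694.87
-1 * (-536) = 536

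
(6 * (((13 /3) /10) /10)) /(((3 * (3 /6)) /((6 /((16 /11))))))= 143 /200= 0.72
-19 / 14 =-1.36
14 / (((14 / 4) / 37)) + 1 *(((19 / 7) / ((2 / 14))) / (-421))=62289 / 421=147.95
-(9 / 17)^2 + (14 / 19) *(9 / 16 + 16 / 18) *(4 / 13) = 3299 / 67626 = 0.05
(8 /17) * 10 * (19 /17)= 5.26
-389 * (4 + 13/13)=-1945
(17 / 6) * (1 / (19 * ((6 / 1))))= 0.02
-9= -9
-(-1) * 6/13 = 6/13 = 0.46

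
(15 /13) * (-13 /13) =-15 /13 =-1.15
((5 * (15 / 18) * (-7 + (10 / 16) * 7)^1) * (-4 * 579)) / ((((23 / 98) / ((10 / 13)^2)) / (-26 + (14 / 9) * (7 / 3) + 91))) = 153333433750 / 34983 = 4383084.18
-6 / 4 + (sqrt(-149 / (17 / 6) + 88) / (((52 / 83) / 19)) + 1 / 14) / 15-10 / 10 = -262 / 105 + 1577*sqrt(10234) / 13260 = 9.54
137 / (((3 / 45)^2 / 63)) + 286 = 1942261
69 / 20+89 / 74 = 3443 / 740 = 4.65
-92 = -92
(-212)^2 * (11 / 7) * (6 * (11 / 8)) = 4078668 / 7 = 582666.86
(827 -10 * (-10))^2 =859329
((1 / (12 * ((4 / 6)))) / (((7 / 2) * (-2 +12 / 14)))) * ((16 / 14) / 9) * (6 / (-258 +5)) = 1 / 10626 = 0.00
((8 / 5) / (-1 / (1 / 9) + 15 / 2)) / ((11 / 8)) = -128 / 165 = -0.78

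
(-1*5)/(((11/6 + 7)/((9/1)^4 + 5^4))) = -215580/53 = -4067.55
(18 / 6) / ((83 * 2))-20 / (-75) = 709 / 2490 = 0.28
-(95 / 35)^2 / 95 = -19 / 245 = -0.08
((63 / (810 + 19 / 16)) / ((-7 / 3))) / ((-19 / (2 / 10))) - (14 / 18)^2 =-60382253 / 99873405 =-0.60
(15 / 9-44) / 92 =-127 / 276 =-0.46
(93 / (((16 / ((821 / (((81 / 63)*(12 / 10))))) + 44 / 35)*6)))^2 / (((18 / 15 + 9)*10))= 16193835025 / 11391627648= 1.42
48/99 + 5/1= 181/33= 5.48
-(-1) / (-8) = -1 / 8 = -0.12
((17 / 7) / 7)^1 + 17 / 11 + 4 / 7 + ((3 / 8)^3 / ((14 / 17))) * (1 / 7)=1364921 / 551936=2.47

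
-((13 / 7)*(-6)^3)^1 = 2808 / 7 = 401.14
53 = 53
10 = 10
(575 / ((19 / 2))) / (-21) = -1150 / 399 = -2.88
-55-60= -115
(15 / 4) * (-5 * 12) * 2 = -450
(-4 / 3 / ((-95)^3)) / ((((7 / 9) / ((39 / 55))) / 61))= 28548 / 330089375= 0.00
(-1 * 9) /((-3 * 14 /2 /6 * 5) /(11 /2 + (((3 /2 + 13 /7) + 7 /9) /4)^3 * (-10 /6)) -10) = 12647639259 /20774195870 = 0.61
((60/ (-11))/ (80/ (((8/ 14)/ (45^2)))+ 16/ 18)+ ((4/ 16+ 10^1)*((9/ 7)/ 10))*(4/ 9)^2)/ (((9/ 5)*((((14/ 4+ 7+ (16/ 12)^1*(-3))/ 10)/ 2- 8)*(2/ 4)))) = -46025802320/ 1221380726643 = -0.04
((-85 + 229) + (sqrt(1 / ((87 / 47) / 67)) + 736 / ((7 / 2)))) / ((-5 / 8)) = -3968 / 7 - 8 * sqrt(273963) / 435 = -576.48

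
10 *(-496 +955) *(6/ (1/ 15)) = 413100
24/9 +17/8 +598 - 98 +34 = 12931/24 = 538.79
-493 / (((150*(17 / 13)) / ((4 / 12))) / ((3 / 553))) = -377 / 82950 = -0.00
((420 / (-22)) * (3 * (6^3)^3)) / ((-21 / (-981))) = -296586593280 / 11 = -26962417570.91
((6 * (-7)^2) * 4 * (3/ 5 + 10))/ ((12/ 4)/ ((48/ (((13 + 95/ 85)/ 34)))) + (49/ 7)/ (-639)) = 23020348176/ 27695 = 831209.54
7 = 7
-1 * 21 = -21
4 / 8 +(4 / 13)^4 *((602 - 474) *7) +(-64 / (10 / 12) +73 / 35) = -26463615 / 399854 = -66.18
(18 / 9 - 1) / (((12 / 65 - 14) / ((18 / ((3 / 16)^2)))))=-16640 / 449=-37.06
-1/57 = -0.02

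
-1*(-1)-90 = -89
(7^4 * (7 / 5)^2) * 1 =4705.96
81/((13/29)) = 2349/13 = 180.69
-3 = -3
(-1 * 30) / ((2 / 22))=-330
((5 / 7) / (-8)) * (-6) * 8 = 30 / 7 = 4.29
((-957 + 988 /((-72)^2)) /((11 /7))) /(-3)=8680175 /42768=202.96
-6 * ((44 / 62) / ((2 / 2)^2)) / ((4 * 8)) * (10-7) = -99 / 248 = -0.40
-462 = -462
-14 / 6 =-7 / 3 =-2.33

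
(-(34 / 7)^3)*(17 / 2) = -334084 / 343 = -974.01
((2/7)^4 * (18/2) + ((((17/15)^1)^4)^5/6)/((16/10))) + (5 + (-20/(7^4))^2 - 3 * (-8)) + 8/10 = 572933896815458696921490615596401/18402665589907105407714843750000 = 31.13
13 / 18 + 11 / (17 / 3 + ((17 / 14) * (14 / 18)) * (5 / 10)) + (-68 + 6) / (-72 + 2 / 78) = 37691611 / 11166246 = 3.38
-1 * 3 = -3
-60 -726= -786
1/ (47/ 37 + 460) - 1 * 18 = -307169/ 17067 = -18.00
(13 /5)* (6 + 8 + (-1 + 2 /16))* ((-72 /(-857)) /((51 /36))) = 29484 /14569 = 2.02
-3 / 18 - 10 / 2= -5.17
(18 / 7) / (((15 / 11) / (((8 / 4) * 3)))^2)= 8712 / 175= 49.78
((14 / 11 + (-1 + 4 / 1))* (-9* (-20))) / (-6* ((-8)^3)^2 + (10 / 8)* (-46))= -16920 / 34604273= -0.00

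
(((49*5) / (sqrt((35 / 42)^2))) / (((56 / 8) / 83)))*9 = 31374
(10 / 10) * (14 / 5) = 14 / 5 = 2.80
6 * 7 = 42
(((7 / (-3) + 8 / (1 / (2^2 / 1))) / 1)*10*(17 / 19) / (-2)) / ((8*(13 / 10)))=-37825 / 2964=-12.76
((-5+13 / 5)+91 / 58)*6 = -723 / 145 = -4.99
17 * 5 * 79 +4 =6719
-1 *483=-483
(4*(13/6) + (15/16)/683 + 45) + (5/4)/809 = 1423438457/26522256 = 53.67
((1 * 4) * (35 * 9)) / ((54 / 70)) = 4900 / 3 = 1633.33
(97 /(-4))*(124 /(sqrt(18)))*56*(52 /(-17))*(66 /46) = 48160112*sqrt(2) /391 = 174191.01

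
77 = 77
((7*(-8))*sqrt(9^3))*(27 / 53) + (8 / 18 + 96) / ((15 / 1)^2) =-82622596 / 107325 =-769.84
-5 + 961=956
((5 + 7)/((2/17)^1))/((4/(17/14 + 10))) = 285.96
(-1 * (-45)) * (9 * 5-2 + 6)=2205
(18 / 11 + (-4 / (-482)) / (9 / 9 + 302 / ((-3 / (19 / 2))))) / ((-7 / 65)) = -404060865 / 26592181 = -15.19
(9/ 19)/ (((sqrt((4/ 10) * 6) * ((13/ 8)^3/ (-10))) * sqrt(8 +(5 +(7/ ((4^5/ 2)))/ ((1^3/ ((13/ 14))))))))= -49152 * sqrt(7995)/ 22249019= -0.20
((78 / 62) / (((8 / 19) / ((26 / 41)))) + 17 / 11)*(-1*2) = -6.88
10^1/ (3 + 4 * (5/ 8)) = 20/ 11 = 1.82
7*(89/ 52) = 623/ 52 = 11.98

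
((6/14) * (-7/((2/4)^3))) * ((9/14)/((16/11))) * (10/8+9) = -12177/112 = -108.72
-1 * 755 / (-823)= 755 / 823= 0.92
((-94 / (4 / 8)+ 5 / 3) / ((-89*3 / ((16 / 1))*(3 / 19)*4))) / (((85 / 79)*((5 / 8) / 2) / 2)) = 105.16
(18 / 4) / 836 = 9 / 1672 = 0.01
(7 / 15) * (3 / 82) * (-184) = -3.14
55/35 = 11/7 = 1.57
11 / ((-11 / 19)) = -19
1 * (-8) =-8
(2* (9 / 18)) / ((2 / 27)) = 27 / 2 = 13.50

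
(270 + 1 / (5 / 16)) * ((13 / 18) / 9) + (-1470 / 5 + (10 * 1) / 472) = -26003051 / 95580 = -272.06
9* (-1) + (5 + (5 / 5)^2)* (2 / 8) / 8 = -141 / 16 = -8.81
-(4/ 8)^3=-1/ 8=-0.12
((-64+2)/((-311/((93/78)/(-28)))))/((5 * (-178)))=961/100751560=0.00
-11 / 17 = -0.65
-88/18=-44/9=-4.89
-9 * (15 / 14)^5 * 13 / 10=-17769375 / 1075648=-16.52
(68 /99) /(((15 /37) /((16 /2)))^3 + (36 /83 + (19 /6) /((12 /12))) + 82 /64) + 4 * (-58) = -241207772792152 /1040319595623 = -231.86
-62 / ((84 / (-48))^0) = -62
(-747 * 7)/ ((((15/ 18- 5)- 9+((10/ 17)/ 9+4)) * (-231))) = -76194/ 30635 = -2.49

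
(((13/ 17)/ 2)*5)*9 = 585/ 34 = 17.21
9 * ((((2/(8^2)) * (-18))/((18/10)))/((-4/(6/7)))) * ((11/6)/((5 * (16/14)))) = 99/512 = 0.19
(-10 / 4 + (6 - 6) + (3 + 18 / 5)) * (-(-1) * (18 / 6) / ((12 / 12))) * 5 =123 / 2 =61.50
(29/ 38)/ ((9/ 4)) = 58/ 171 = 0.34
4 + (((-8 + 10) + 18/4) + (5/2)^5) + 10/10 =3493/32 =109.16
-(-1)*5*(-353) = -1765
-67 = -67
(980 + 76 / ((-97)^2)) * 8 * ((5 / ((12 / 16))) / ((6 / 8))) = 655708160 / 9409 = 69689.46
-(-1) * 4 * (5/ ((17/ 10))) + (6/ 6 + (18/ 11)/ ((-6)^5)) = 1031167/ 80784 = 12.76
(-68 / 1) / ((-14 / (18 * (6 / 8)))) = 459 / 7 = 65.57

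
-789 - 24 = -813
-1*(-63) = 63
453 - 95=358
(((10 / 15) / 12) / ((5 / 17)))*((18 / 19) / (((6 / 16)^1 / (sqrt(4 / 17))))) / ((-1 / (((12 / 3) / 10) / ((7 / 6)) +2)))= -1312*sqrt(17) / 9975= -0.54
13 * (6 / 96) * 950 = 6175 / 8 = 771.88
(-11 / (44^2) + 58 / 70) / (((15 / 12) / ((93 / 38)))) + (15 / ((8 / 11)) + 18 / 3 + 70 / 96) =50851477 / 1755600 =28.97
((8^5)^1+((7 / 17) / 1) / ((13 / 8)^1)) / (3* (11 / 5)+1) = 18104460 / 4199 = 4311.61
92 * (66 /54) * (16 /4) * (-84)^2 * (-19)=-60299008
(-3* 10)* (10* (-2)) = 600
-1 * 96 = -96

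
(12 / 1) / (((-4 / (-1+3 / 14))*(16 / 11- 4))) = -363 / 392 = -0.93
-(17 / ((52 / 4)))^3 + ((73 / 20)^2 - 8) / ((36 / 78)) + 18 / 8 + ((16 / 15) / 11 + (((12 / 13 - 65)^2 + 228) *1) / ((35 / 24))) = 1211288109413 / 406005600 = 2983.43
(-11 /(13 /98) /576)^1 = -0.14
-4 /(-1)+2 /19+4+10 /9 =1576 /171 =9.22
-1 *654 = -654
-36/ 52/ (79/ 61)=-549/ 1027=-0.53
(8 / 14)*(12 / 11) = 48 / 77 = 0.62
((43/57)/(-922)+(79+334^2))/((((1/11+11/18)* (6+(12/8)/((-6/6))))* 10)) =64535523217/18262515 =3533.77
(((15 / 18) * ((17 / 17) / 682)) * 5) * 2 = 25 / 2046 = 0.01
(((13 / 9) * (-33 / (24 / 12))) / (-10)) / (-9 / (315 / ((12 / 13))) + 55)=13013 / 300156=0.04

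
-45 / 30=-3 / 2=-1.50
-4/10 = -2/5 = -0.40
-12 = -12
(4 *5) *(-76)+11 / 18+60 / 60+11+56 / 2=-1479.39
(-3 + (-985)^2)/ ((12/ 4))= 970222/ 3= 323407.33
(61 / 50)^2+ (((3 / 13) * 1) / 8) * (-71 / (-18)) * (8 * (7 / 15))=559607 / 292500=1.91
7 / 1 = 7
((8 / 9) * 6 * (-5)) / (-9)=80 / 27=2.96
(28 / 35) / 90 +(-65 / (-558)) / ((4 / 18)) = 14873 / 27900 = 0.53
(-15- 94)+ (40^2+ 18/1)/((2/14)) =11217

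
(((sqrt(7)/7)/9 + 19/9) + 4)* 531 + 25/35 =59* sqrt(7)/7 + 22720/7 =3268.01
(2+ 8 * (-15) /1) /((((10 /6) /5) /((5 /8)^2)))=-4425 /32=-138.28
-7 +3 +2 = -2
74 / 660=37 / 330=0.11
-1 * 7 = -7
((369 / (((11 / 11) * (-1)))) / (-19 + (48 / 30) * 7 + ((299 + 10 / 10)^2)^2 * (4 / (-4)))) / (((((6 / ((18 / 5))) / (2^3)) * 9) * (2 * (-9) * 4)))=-1 / 2963414637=-0.00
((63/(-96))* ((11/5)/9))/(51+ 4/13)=-1001/320160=-0.00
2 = 2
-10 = -10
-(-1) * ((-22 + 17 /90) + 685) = 663.19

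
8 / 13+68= 892 / 13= 68.62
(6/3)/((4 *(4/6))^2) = 9/32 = 0.28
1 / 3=0.33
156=156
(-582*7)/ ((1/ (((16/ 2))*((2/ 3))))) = -21728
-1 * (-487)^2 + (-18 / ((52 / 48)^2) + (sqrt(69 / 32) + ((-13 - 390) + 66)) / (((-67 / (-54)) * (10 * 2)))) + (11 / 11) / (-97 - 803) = -2417212833013 / 10190700 + 27 * sqrt(138) / 5360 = -237197.86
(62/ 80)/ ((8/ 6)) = 93/ 160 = 0.58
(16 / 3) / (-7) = -16 / 21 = -0.76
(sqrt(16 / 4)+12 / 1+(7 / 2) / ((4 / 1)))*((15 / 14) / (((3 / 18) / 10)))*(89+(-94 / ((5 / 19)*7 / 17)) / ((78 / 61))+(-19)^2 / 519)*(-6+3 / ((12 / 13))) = 1548156.85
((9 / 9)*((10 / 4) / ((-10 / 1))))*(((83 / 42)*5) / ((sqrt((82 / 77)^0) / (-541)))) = 224515 / 168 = 1336.40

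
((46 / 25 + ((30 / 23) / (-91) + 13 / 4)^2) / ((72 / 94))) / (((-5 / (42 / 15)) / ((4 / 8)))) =-4.50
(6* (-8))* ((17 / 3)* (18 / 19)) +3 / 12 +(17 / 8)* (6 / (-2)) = -40099 / 152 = -263.81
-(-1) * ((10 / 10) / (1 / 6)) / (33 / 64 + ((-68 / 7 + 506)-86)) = 2688 / 184039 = 0.01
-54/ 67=-0.81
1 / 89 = 0.01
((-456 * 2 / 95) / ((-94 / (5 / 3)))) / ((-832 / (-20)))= 5 / 1222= 0.00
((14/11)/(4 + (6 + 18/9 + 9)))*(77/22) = 7/33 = 0.21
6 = 6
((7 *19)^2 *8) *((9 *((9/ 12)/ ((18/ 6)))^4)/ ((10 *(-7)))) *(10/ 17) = -22743/ 544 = -41.81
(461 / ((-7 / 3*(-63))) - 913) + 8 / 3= -133358 / 147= -907.20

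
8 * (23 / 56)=23 / 7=3.29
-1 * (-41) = 41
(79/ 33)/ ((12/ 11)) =79/ 36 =2.19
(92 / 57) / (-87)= -92 / 4959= -0.02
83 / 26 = 3.19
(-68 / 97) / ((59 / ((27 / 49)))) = -1836 / 280427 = -0.01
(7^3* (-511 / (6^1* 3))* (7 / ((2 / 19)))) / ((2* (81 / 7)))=-163179163 / 5832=-27979.97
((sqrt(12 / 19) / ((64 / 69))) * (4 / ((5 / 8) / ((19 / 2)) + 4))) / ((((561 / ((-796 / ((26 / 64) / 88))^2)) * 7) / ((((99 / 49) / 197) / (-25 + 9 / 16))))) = -120587607343104 * sqrt(57) / 339924226733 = -2678.29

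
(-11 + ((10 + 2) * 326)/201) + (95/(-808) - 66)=-3121205/54136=-57.65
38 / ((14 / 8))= 152 / 7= 21.71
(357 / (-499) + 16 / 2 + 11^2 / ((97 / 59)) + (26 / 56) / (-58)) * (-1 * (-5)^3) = 794657413125 / 78606472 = 10109.31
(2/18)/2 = 1/18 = 0.06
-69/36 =-23/12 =-1.92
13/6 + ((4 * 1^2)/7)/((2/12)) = 235/42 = 5.60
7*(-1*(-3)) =21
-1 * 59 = -59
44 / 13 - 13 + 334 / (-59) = -11717 / 767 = -15.28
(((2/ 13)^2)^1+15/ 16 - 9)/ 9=-21737/ 24336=-0.89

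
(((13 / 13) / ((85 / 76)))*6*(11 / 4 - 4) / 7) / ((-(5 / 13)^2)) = 19266 / 2975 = 6.48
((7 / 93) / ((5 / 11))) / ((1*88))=7 / 3720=0.00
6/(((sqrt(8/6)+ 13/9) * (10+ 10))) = 351/610 - 81 * sqrt(3)/305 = 0.12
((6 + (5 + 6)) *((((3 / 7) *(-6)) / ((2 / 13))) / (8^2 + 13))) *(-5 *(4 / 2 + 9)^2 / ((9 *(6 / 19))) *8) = 923780 / 147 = 6284.22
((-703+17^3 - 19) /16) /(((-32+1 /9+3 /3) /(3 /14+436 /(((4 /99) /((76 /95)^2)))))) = -91176592221 /1556800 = -58566.67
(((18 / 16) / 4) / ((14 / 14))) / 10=9 / 320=0.03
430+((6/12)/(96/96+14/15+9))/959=135257375/314552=430.00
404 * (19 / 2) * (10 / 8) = 9595 / 2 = 4797.50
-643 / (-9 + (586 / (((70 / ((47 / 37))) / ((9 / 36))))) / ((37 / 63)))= 17605340 / 122481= 143.74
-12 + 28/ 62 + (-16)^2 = 7578/ 31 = 244.45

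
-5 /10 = -1 /2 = -0.50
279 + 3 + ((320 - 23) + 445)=1024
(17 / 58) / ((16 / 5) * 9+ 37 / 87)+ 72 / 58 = 922731 / 737354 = 1.25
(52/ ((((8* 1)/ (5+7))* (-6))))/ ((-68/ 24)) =78/ 17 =4.59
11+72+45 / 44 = 3697 / 44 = 84.02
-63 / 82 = -0.77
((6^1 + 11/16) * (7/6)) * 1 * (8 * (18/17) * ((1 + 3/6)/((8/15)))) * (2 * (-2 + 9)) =707805/272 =2602.22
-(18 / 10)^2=-81 / 25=-3.24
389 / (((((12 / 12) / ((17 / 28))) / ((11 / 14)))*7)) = 72743 / 2744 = 26.51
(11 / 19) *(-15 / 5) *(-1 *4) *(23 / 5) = 3036 / 95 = 31.96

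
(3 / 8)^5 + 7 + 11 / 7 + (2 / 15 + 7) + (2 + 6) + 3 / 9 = 82731947 / 3440640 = 24.05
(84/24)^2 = 49/4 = 12.25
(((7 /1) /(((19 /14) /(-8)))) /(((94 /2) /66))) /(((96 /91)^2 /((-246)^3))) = 2768634519651 /3572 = 775093650.52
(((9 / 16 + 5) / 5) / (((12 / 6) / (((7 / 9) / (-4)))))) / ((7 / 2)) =-89 / 2880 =-0.03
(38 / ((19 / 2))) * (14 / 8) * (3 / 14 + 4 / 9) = 83 / 18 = 4.61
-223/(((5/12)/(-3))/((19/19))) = 8028/5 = 1605.60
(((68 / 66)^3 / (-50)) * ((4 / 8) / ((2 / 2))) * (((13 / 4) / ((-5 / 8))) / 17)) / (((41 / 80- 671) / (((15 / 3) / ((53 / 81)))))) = -0.00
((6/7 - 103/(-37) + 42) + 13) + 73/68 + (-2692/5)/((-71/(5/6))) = 247715935/3751356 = 66.03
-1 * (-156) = 156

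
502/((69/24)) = 4016/23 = 174.61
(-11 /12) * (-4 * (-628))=-6908 /3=-2302.67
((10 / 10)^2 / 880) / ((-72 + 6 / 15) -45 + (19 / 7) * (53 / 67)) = -469 / 47236992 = -0.00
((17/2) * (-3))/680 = -3/80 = -0.04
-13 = -13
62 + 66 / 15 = 332 / 5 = 66.40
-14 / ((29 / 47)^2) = -30926 / 841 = -36.77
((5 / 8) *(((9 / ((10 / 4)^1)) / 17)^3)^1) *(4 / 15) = 972 / 614125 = 0.00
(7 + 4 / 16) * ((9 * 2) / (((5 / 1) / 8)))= 1044 / 5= 208.80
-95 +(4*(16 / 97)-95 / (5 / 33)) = -69970 / 97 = -721.34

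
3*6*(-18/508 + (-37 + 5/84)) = -665.57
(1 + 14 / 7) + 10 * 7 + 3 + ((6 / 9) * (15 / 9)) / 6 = 2057 / 27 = 76.19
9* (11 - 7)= 36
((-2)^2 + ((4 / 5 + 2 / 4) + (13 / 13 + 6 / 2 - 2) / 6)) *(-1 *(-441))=24843 / 10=2484.30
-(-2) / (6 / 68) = 68 / 3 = 22.67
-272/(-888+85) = 272/803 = 0.34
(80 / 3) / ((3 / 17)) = 1360 / 9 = 151.11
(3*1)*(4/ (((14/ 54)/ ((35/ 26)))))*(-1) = -810/ 13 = -62.31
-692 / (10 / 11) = -3806 / 5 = -761.20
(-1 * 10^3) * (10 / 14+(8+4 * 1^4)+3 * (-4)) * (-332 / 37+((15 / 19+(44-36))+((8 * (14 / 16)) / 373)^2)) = 89565970000 / 684653809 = 130.82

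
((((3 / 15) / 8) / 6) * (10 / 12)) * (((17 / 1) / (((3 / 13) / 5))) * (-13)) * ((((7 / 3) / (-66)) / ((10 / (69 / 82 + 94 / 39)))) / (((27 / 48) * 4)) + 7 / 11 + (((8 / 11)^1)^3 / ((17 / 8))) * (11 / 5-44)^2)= -4989303066449 / 946883520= -5269.18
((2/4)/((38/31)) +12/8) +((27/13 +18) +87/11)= 324887/10868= 29.89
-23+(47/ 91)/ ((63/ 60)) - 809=-1589012/ 1911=-831.51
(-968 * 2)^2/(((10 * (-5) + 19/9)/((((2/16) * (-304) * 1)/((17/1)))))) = 1281848832/7327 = 174948.66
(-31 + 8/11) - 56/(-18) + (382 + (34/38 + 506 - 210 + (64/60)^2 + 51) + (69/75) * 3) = 33229318/47025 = 706.63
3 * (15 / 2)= 45 / 2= 22.50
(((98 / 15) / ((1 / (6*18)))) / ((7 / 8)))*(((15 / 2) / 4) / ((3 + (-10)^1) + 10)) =504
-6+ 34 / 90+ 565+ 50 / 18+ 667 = 55312 / 45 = 1229.16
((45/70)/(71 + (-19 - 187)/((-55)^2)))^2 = 9150625/111405083076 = 0.00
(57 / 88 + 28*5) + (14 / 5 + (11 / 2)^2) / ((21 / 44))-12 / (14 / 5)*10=1543433 / 9240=167.04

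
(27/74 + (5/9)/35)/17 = 1775/79254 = 0.02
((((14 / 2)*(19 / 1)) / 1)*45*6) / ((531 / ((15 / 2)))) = 29925 / 59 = 507.20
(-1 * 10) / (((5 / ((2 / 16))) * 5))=-1 / 20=-0.05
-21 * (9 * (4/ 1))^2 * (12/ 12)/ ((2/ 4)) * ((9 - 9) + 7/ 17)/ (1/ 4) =-1524096/ 17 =-89652.71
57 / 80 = 0.71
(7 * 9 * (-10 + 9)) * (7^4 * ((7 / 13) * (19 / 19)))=-1058841 / 13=-81449.31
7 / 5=1.40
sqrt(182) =13.49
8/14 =4/7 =0.57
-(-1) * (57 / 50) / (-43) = -57 / 2150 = -0.03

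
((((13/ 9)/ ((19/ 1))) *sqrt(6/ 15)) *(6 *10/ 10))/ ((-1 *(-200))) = 13 *sqrt(10)/ 28500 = 0.00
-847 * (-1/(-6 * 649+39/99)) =-27951/128489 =-0.22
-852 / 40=-213 / 10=-21.30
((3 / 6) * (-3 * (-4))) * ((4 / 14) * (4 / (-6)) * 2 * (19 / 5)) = -8.69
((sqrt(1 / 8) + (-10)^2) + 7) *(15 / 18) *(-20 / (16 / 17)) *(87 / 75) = -2205.22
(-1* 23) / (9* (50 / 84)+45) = -0.46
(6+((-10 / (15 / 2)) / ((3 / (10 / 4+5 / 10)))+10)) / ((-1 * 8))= -11 / 6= -1.83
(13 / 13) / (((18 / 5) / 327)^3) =161878625 / 216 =749438.08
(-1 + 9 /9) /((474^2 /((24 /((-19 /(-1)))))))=0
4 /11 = 0.36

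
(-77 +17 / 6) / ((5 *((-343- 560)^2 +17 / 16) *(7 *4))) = -178 / 273977781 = -0.00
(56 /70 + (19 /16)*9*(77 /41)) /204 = 4027 /39360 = 0.10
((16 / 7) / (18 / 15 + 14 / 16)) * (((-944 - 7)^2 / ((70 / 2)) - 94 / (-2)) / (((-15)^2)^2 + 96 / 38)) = 2203503872 / 3912140841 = 0.56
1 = 1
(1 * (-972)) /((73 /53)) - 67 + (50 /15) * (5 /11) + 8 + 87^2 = 16395212 /2409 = 6805.82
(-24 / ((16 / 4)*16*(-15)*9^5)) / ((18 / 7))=7 / 42515280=0.00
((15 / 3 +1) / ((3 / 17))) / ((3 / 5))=170 / 3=56.67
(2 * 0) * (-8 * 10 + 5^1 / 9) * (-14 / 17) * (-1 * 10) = 0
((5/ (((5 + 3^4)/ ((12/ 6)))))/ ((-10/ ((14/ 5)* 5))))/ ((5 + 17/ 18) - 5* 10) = 126/ 34099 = 0.00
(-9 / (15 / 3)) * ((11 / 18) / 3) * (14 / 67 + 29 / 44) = -853 / 2680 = -0.32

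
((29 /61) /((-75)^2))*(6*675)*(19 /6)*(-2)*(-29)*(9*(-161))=-138921426 /1525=-91096.02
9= 9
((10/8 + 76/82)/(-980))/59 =-51/1354640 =-0.00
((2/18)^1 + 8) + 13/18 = 53/6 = 8.83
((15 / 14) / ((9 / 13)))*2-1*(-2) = 107 / 21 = 5.10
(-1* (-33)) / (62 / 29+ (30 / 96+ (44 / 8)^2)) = 15312 / 15173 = 1.01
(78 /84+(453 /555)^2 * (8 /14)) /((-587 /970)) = -8693043 /4018015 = -2.16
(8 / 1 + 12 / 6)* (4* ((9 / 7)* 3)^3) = 787320 / 343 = 2295.39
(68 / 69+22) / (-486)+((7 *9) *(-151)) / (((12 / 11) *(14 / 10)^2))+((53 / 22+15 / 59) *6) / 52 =-8810872812587 / 1980484506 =-4448.85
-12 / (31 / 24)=-288 / 31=-9.29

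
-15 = -15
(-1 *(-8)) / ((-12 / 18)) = -12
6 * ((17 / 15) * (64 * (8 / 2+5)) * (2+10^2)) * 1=1997568 / 5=399513.60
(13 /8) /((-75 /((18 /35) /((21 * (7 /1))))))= -13 /171500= -0.00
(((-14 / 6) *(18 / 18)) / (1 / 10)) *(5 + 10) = -350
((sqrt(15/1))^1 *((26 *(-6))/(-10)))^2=18252/5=3650.40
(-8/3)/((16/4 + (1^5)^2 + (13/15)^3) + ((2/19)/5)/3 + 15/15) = -171000/426943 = -0.40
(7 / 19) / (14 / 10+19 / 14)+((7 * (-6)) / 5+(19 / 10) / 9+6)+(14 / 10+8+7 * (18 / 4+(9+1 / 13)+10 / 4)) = 514345669 / 4290390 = 119.88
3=3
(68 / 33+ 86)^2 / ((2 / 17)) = 71781106 / 1089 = 65914.70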